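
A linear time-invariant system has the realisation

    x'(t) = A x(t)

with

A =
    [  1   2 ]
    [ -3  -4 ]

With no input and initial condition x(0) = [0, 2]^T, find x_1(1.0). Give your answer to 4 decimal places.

det(sI - A) = s^2 - (tr A)s + det A, with tr A = 1 + (-4) = -3 and det A = 1·(-4) - 2·(-3) = -4 - (-6) = 2.
So p(s) = det(sI - A) = s^2 + 3s + 2.
Factor s^2 + 3s + 2: two numbers with sum -3 and product 2 are -1 and -2, so s^2 + 3s + 2 = (s + 1)(s + 2).
Hence p(s) = (s + 1) (s + 2), with roots -2, -1.
The eigenvalues -2, -1 are distinct and real, so A is diagonalisable and x(t) = e^{At} x(0) = V diag(e^{λ_i t}) V^{-1} x(0), where the columns of V are the eigenvectors.
λ = -2: A - (-2)I = [[3, 2], [-3, -2]]. Row 1 gives 3·v1 + 2·v2 = 0, so take v_1 = [-2, 3]^T.
λ = -1: A - (-1)I = [[2, 2], [-3, -3]]. Row 1 gives 2·v1 + 2·v2 = 0, so take v_2 = [-1, 1]^T.
V = [v_1 v_2] = [[-2, -1], [3, 1]] has det V = 1, so V^{-1} = adj(V)/det V = [[1, 1], [-3, -2]].
Modal coordinates z(0) = V^{-1} x(0): 1·0 + 1·2 = 2; (-3)·0 + (-2)·2 = -4; so z(0) = [2, -4]^T.
x_1(t) = Σ_i (v_i)_1 · z_i(0) · e^{λ_i t} (row 1 of V times the modal terms).
x_1(1.0) = (-2)·2·e^{-2·1.0} + (-1)·(-4)·e^{-1·1.0} = (-4)·0.135335 + 4·0.367879 = 0.9302.

0.9302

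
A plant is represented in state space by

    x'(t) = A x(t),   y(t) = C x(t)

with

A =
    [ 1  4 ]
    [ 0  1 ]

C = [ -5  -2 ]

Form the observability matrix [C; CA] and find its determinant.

100

CA = [[-5, -22]]
Observability matrix O = [C; CA] = [[-5, -2], [-5, -22]]
det(O) = (-5)·(-22) - (-2)·(-5) = 110 - 10 = 100
Since det(O) ≠ 0, rank(O) = 2 and the system is completely observable.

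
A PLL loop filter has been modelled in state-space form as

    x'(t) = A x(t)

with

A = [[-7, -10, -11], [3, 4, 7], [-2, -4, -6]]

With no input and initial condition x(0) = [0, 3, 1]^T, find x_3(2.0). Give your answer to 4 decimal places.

det(sI - A) = s^3 - (tr A)s^2 + (M11 + M22 + M33)s - det A, where Mii is the 2×2 principal minor of A obtained by deleting row i and column i.
tr A = (-7) + 4 + (-6) = -9; M11 = 4·(-6) - 7·(-4) = -24 - (-28) = 4; M22 = (-7)·(-6) - (-11)·(-2) = 42 - 22 = 20; M33 = (-7)·4 - (-10)·3 = -28 - (-30) = 2; sum of minors = 26.
det A = (-7)·(4·(-6) - 7·(-4)) - (-10)·(3·(-6) - 7·(-2)) + (-11)·(3·(-4) - 4·(-2)) = (-7)·4 - (-10)·(-4) + (-11)·(-4) = -24.
So p(s) = det(sI - A) = s^3 + 9s^2 + 26s + 24.
Rational-root test: any integer root divides 24. Testing small divisors, s = -2 works: p(-2) = -8 + 36 + (-52) + 24 = 0, so (s + 2) is a factor.
Dividing, p(s) = (s + 2)(s^2 + 7s + 12).
Factor s^2 + 7s + 12: two numbers with sum -7 and product 12 are -3 and -4, so s^2 + 7s + 12 = (s + 3)(s + 4).
Hence p(s) = (s + 2) (s + 3) (s + 4), with roots -4, -3, -2.
The eigenvalues -4, -3, -2 are distinct and real, so A is diagonalisable and x(t) = e^{At} x(0) = V diag(e^{λ_i t}) V^{-1} x(0), where the columns of V are the eigenvectors.
λ = -4: A - (-4)I = [[-3, -10, -11], [3, 8, 7], [-2, -4, -2]]. v must be orthogonal to every row; (row 1) × (row 2) = [18, -12, 6], so take v_1 = [3, -2, 1]^T.
λ = -3: A - (-3)I = [[-4, -10, -11], [3, 7, 7], [-2, -4, -3]]. v must be orthogonal to every row; (row 1) × (row 2) = [7, -5, 2], so take v_2 = [-7, 5, -2]^T.
λ = -2: A - (-2)I = [[-5, -10, -11], [3, 6, 7], [-2, -4, -4]]. v must be orthogonal to every row; (row 1) × (row 2) = [-4, 2, 0], so take v_3 = [2, -1, 0]^T.
V = [v_1 v_2 v_3] = [[3, -7, 2], [-2, 5, -1], [1, -2, 0]] has det V = -1, so V^{-1} = adj(V)/det V = [[2, 4, 3], [1, 2, 1], [1, 1, -1]].
Modal coordinates z(0) = V^{-1} x(0): 2·0 + 4·3 + 3·1 = 15; 1·0 + 2·3 + 1·1 = 7; 1·0 + 1·3 + (-1)·1 = 2; so z(0) = [15, 7, 2]^T.
x_3(t) = Σ_i (v_i)_3 · z_i(0) · e^{λ_i t} (row 3 of V times the modal terms).
x_3(2.0) = 1·15·e^{-4·2.0} + (-2)·7·e^{-3·2.0} + 0·2·e^{-2·2.0} = 15·0.000335 + (-14)·0.002479 + 0·0.018316 = -0.0297.

-0.0297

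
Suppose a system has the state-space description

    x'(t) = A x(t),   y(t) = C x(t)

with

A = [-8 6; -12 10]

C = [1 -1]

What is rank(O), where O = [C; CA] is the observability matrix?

1

CA = [[4, -4]]
Observability matrix O = [C; CA] = [[1, -1], [4, -4]]
Every row of O is a scalar multiple of row 1 = [1, -1] (multipliers 1, 4), so the rows span a one-dimensional space.
O ≠ 0, hence rank(O) = 1.
rank(O) = 1 < n = 2, so the pair (A, C) is not completely observable.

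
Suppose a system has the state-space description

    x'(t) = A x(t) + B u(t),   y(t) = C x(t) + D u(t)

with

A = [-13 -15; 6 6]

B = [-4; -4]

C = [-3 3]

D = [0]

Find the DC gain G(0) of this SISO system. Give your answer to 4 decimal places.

G(0) = C(-A)^{-1}B + D = -C A^{-1} B + D.
det A = 12, so A^{-1} = (1/12)·adj(A) = [[1/2, 5/4], [-1/2, -13/12]]
A^{-1} B = [-7, 19/3]^T
C A^{-1} B = 40
G(0) = D - C A^{-1} B = 0 - (40) = -40

-40.0000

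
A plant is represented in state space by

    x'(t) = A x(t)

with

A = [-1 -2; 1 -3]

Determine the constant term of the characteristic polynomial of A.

For a 2×2 matrix, det(sI - A) = s^2 - (tr A)s + det A.
tr A = -4, det A = 5.
So p(s) = s^2 + 4s + 5.
The constant term is 5.

5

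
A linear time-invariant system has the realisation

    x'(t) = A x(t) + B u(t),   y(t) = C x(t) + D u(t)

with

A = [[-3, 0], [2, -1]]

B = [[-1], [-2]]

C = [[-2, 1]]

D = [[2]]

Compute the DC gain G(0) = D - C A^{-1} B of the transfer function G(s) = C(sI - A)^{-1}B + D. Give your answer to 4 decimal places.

0.0000

G(0) = C(-A)^{-1}B + D = -C A^{-1} B + D.
det A = 3, so A^{-1} = (1/3)·adj(A) = [[-1/3, 0], [-2/3, -1]]
A^{-1} B = [1/3, 8/3]^T
C A^{-1} B = 2
G(0) = D - C A^{-1} B = 2 - (2) = 0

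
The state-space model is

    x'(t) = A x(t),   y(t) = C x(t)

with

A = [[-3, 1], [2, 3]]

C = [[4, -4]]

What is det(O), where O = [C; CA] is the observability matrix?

-112

CA = [[-20, -8]]
Observability matrix O = [C; CA] = [[4, -4], [-20, -8]]
det(O) = 4·(-8) - (-4)·(-20) = -32 - 80 = -112
Since det(O) ≠ 0, rank(O) = 2 and the system is completely observable.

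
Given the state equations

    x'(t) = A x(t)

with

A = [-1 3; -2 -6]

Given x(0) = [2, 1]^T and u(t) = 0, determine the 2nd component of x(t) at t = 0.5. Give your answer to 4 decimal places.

det(sI - A) = s^2 - (tr A)s + det A, with tr A = (-1) + (-6) = -7 and det A = (-1)·(-6) - 3·(-2) = 6 - (-6) = 12.
So p(s) = det(sI - A) = s^2 + 7s + 12.
Factor s^2 + 7s + 12: two numbers with sum -7 and product 12 are -3 and -4, so s^2 + 7s + 12 = (s + 3)(s + 4).
Hence p(s) = (s + 3) (s + 4), with roots -4, -3.
The eigenvalues -4, -3 are distinct and real, so A is diagonalisable and x(t) = e^{At} x(0) = V diag(e^{λ_i t}) V^{-1} x(0), where the columns of V are the eigenvectors.
λ = -4: A - (-4)I = [[3, 3], [-2, -2]]. Row 1 gives 3·v1 + 3·v2 = 0, so take v_1 = [-1, 1]^T.
λ = -3: A - (-3)I = [[2, 3], [-2, -3]]. Row 1 gives 2·v1 + 3·v2 = 0, so take v_2 = [3, -2]^T.
V = [v_1 v_2] = [[-1, 3], [1, -2]] has det V = -1, so V^{-1} = adj(V)/det V = [[2, 3], [1, 1]].
Modal coordinates z(0) = V^{-1} x(0): 2·2 + 3·1 = 7; 1·2 + 1·1 = 3; so z(0) = [7, 3]^T.
x_2(t) = Σ_i (v_i)_2 · z_i(0) · e^{λ_i t} (row 2 of V times the modal terms).
x_2(0.5) = 1·7·e^{-4·0.5} + (-2)·3·e^{-3·0.5} = 7·0.135335 + (-6)·0.223130 = -0.3914.

-0.3914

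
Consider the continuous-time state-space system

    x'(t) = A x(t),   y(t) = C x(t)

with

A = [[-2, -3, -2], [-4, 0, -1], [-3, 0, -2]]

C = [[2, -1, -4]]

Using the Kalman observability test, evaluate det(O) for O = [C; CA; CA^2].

CA = [[12, -6, 5]]
CA^2 = [[-15, -36, -28]]
Observability matrix O = [C; CA; CA^2] = [[2, -1, -4], [12, -6, 5], [-15, -36, -28]]
Expanding along the first row, det(O) = 2·((-6)·(-28) - 5·(-36)) - (-1)·(12·(-28) - 5·(-15)) + (-4)·(12·(-36) - (-6)·(-15)) = 2·348 - (-1)·(-261) + (-4)·(-522) = 2523
Since det(O) ≠ 0, rank(O) = 3 and the system is completely observable.

2523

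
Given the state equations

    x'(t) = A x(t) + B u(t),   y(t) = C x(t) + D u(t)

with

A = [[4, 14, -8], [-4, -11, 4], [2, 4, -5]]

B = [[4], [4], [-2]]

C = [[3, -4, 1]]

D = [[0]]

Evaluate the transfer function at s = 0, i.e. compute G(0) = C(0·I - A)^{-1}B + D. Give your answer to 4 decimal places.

25.8000

G(0) = C(-A)^{-1}B + D = -C A^{-1} B + D.
det A = -60, so A^{-1} = (1/-60)·adj(A) = [[-13/20, -19/30, 8/15], [1/5, 1/15, -4/15], [-1/10, -1/5, -1/5]]
A^{-1} B = [-31/5, 8/5, -4/5]^T
C A^{-1} B = -129/5
G(0) = D - C A^{-1} B = 0 - (-129/5) = 129/5 ≈ 25.8000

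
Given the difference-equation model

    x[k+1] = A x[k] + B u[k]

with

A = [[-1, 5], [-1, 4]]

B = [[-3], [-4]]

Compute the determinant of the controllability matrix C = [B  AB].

-29

AB = [[-17], [-13]]
Controllability matrix C = [B  AB] = [[-3, -17], [-4, -13]]
det(C) = (-3)·(-13) - (-17)·(-4) = 39 - 68 = -29
Since det(C) ≠ 0, rank(C) = 2 and the system is completely controllable.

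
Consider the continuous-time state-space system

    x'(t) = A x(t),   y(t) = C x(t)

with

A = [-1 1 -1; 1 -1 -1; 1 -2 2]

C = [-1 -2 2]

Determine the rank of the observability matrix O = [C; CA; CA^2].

CA = [[1, -3, 7]]
CA^2 = [[3, -10, 16]]
Observability matrix O = [C; CA; CA^2] = [[-1, -2, 2], [1, -3, 7], [3, -10, 16]]
det(O) = (-1)·((-3)·16 - 7·(-10)) - (-2)·(1·16 - 7·3) + 2·(1·(-10) - (-3)·3) = (-1)·22 - (-2)·(-5) + 2·(-1) = -34 ≠ 0, so rank(O) = 3.
rank(O) = 3 = n, so the pair (A, C) is completely observable.

3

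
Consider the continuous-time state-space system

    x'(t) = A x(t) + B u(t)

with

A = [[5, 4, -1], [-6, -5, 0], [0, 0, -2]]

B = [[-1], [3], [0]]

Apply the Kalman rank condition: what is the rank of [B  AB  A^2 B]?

AB = [[7], [-9], [0]]
A^2B = [[-1], [3], [0]]
Controllability matrix C = [B  AB  A^2B] = [[-1, 7, -1], [3, -9, 3], [0, 0, 0]]
Row 3 of C is identically zero, so rank(C) ≤ 2.
The 2×2 minor from rows 1, 2, columns 1, 2 is (-1)·(-9) - 7·3 = 9 - 21 = -12 ≠ 0, so rank(C) = 2.
rank(C) = 2 < n = 3, so the pair (A, B) is not completely controllable.

2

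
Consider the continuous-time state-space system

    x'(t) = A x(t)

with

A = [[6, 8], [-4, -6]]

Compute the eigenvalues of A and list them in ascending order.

det(sI - A) = s^2 - (tr A)s + det A, with tr A = 6 + (-6) = 0 and det A = 6·(-6) - 8·(-4) = -36 - (-32) = -4.
So p(s) = det(sI - A) = s^2 - 4.
Factor s^2 - 4: two numbers with sum 0 and product -4 are 2 and -2, so s^2 - 4 = (s - 2)(s + 2).
Hence p(s) = (s - 2) (s + 2), with roots -2, 2.
At least one eigenvalue has non-negative real part, so the system is not asymptotically stable.

-2, 2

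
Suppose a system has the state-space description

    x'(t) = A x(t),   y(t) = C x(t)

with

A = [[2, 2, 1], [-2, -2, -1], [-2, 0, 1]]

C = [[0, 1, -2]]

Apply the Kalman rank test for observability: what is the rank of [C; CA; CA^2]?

CA = [[2, -2, -3]]
CA^2 = [[14, 8, 1]]
Observability matrix O = [C; CA; CA^2] = [[0, 1, -2], [2, -2, -3], [14, 8, 1]]
det(O) = 0·((-2)·1 - (-3)·8) - 1·(2·1 - (-3)·14) + (-2)·(2·8 - (-2)·14) = 0·22 - 1·44 + (-2)·44 = -132 ≠ 0, so rank(O) = 3.
rank(O) = 3 = n, so the pair (A, C) is completely observable.

3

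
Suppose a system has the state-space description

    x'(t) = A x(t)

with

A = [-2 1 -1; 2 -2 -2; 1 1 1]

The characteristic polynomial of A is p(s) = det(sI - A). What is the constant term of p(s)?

Expand det(sI - A) for the 3×3 matrix.
p(s) = s^3 + 3s^2 + s + 8.
(Check: constant term = det(-A) = (-1)^3 det A = 8; coefficient of s^2 = -tr A = 3.)
The constant term is 8.

8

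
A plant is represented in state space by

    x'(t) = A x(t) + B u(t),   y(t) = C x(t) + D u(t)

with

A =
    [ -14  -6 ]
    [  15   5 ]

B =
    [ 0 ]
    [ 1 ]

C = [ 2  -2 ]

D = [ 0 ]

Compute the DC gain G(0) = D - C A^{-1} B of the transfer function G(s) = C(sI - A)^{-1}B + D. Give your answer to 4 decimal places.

-2.0000

G(0) = C(-A)^{-1}B + D = -C A^{-1} B + D.
det A = 20, so A^{-1} = (1/20)·adj(A) = [[1/4, 3/10], [-3/4, -7/10]]
A^{-1} B = [3/10, -7/10]^T
C A^{-1} B = 2
G(0) = D - C A^{-1} B = 0 - (2) = -2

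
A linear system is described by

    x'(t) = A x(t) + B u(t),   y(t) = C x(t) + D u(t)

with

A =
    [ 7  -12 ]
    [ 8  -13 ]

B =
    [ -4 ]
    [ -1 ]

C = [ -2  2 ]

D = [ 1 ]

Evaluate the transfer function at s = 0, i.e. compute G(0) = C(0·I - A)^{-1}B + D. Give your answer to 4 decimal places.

7.0000

G(0) = C(-A)^{-1}B + D = -C A^{-1} B + D.
det A = 5, so A^{-1} = (1/5)·adj(A) = [[-13/5, 12/5], [-8/5, 7/5]]
A^{-1} B = [8, 5]^T
C A^{-1} B = -6
G(0) = D - C A^{-1} B = 1 - (-6) = 7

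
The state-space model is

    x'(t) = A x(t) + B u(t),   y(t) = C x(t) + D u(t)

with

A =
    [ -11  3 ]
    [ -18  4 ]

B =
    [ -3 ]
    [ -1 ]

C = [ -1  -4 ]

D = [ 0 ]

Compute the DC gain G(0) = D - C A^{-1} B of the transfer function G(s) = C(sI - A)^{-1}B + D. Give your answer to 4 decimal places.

G(0) = C(-A)^{-1}B + D = -C A^{-1} B + D.
det A = 10, so A^{-1} = (1/10)·adj(A) = [[2/5, -3/10], [9/5, -11/10]]
A^{-1} B = [-9/10, -43/10]^T
C A^{-1} B = 181/10
G(0) = D - C A^{-1} B = 0 - (181/10) = -181/10 ≈ -18.1000

-18.1000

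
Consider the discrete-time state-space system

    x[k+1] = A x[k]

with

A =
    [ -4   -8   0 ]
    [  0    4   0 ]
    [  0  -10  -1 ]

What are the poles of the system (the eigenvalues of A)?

det(zI - A) = z^3 - (tr A)z^2 + (M11 + M22 + M33)z - det A, where Mii is the 2×2 principal minor of A obtained by deleting row i and column i.
tr A = (-4) + 4 + (-1) = -1; M11 = 4·(-1) - 0·(-10) = -4 - 0 = -4; M22 = (-4)·(-1) - 0·0 = 4 - 0 = 4; M33 = (-4)·4 - (-8)·0 = -16 - 0 = -16; sum of minors = -16.
det A = (-4)·(4·(-1) - 0·(-10)) - (-8)·(0·(-1) - 0·0) + 0·(0·(-10) - 4·0) = (-4)·(-4) - (-8)·0 + 0·0 = 16.
So p(z) = det(zI - A) = z^3 + z^2 - 16z - 16.
Rational-root test: any integer root divides -16. Testing small divisors, z = -1 works: p(-1) = -1 + 1 + 16 + (-16) = 0, so (z + 1) is a factor.
Dividing, p(z) = (z + 1)(z^2 - 16).
Factor z^2 - 16: two numbers with sum 0 and product -16 are 4 and -4, so z^2 - 16 = (z - 4)(z + 4).
Hence p(z) = (z - 4) (z + 1) (z + 4), with roots -4, -1, 4.

-4, -1, 4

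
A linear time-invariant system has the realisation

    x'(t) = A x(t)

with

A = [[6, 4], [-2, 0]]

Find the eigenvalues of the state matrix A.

det(sI - A) = s^2 - (tr A)s + det A, with tr A = 6 + 0 = 6 and det A = 6·0 - 4·(-2) = 0 - (-8) = 8.
So p(s) = det(sI - A) = s^2 - 6s + 8.
Factor s^2 - 6s + 8: two numbers with sum 6 and product 8 are 4 and 2, so s^2 - 6s + 8 = (s - 4)(s - 2).
Hence p(s) = (s - 4) (s - 2), with roots 2, 4.
At least one eigenvalue has non-negative real part, so the system is not asymptotically stable.

2, 4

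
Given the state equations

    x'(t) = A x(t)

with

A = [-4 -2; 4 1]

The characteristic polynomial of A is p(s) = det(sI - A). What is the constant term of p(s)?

4

For a 2×2 matrix, det(sI - A) = s^2 - (tr A)s + det A.
tr A = -3, det A = 4.
So p(s) = s^2 + 3s + 4.
The constant term is 4.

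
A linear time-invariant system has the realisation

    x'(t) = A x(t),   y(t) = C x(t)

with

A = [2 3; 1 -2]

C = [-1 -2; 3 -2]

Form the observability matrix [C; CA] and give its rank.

2

CA = [[-4, 1], [4, 13]]
Observability matrix O = [C; CA] = [[-1, -2], [3, -2], [-4, 1], [4, 13]]
Take the 2×2 submatrix of O formed by rows 1, 2: [[-1, -2], [3, -2]]. Its determinant is (-1)·(-2) - (-2)·3 = 2 - (-6) = 8 ≠ 0.
So rank(O) ≥ 2; since O has 2 columns, rank(O) = 2.
rank(O) = 2 = n, so the pair (A, C) is completely observable.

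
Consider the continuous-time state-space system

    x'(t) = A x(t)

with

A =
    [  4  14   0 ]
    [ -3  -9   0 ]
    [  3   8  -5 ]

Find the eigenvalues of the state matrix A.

-5, -3, -2

det(sI - A) = s^3 - (tr A)s^2 + (M11 + M22 + M33)s - det A, where Mii is the 2×2 principal minor of A obtained by deleting row i and column i.
tr A = 4 + (-9) + (-5) = -10; M11 = (-9)·(-5) - 0·8 = 45 - 0 = 45; M22 = 4·(-5) - 0·3 = -20 - 0 = -20; M33 = 4·(-9) - 14·(-3) = -36 - (-42) = 6; sum of minors = 31.
det A = 4·((-9)·(-5) - 0·8) - 14·((-3)·(-5) - 0·3) + 0·((-3)·8 - (-9)·3) = 4·45 - 14·15 + 0·3 = -30.
So p(s) = det(sI - A) = s^3 + 10s^2 + 31s + 30.
Rational-root test: any integer root divides 30. Testing small divisors, s = -2 works: p(-2) = -8 + 40 + (-62) + 30 = 0, so (s + 2) is a factor.
Dividing, p(s) = (s + 2)(s^2 + 8s + 15).
Factor s^2 + 8s + 15: two numbers with sum -8 and product 15 are -3 and -5, so s^2 + 8s + 15 = (s + 3)(s + 5).
Hence p(s) = (s + 2) (s + 3) (s + 5), with roots -5, -3, -2.
All eigenvalues have negative real part, so the system is asymptotically stable.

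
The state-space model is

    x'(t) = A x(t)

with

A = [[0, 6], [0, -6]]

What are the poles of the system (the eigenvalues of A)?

-6, 0

det(sI - A) = s^2 - (tr A)s + det A, with tr A = 0 + (-6) = -6 and det A = 0·(-6) - 6·0 = 0 - 0 = 0.
So p(s) = det(sI - A) = s^2 + 6s.
Factor s^2 + 6s: two numbers with sum -6 and product 0 are 0 and -6, so s^2 + 6s = s(s + 6).
Hence p(s) = s (s + 6), with roots -6, 0.
At least one eigenvalue has non-negative real part, so the system is not asymptotically stable.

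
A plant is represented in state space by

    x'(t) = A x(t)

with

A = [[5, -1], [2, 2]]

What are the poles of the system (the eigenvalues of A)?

3, 4

det(sI - A) = s^2 - (tr A)s + det A, with tr A = 5 + 2 = 7 and det A = 5·2 - (-1)·2 = 10 - (-2) = 12.
So p(s) = det(sI - A) = s^2 - 7s + 12.
Factor s^2 - 7s + 12: two numbers with sum 7 and product 12 are 4 and 3, so s^2 - 7s + 12 = (s - 4)(s - 3).
Hence p(s) = (s - 4) (s - 3), with roots 3, 4.
At least one eigenvalue has non-negative real part, so the system is not asymptotically stable.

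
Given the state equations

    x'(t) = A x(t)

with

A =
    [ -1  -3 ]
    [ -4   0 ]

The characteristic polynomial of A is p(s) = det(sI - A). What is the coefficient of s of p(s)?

For a 2×2 matrix, det(sI - A) = s^2 - (tr A)s + det A.
tr A = -1, det A = -12.
So p(s) = s^2 + s - 12.
The coefficient of s is 1.

1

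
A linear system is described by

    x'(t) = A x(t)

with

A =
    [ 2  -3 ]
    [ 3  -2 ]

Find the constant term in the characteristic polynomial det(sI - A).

5

For a 2×2 matrix, det(sI - A) = s^2 - (tr A)s + det A.
tr A = 0, det A = 5.
So p(s) = s^2 + 5.
The constant term is 5.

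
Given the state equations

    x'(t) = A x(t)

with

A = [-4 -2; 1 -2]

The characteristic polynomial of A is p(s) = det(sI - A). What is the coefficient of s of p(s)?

For a 2×2 matrix, det(sI - A) = s^2 - (tr A)s + det A.
tr A = -6, det A = 10.
So p(s) = s^2 + 6s + 10.
The coefficient of s is 6.

6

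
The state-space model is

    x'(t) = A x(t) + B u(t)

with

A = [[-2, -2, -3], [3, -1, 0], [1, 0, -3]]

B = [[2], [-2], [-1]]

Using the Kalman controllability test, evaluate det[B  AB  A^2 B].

-203

AB = [[3], [8], [5]]
A^2B = [[-37], [1], [-12]]
Controllability matrix C = [B  AB  A^2B] = [[2, 3, -37], [-2, 8, 1], [-1, 5, -12]]
Expanding along the first row, det(C) = 2·(8·(-12) - 1·5) - 3·((-2)·(-12) - 1·(-1)) + (-37)·((-2)·5 - 8·(-1)) = 2·(-101) - 3·25 + (-37)·(-2) = -203
Since det(C) ≠ 0, rank(C) = 3 and the system is completely controllable.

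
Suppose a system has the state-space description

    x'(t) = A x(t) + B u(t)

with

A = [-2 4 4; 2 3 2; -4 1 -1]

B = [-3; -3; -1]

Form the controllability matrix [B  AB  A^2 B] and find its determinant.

AB = [[-10], [-17], [10]]
A^2B = [[-8], [-51], [13]]
Controllability matrix C = [B  AB  A^2B] = [[-3, -10, -8], [-3, -17, -51], [-1, 10, 13]]
Expanding along the first row, det(C) = (-3)·((-17)·13 - (-51)·10) - (-10)·((-3)·13 - (-51)·(-1)) + (-8)·((-3)·10 - (-17)·(-1)) = (-3)·289 - (-10)·(-90) + (-8)·(-47) = -1391
Since det(C) ≠ 0, rank(C) = 3 and the system is completely controllable.

-1391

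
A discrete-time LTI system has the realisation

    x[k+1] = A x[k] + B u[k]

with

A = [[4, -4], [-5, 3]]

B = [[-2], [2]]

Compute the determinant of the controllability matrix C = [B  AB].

0

AB = [[-16], [16]]
Controllability matrix C = [B  AB] = [[-2, -16], [2, 16]]
det(C) = (-2)·16 - (-16)·2 = -32 - (-32) = 0
Since det(C) = 0, rank(C) < 2 and the system is not completely controllable.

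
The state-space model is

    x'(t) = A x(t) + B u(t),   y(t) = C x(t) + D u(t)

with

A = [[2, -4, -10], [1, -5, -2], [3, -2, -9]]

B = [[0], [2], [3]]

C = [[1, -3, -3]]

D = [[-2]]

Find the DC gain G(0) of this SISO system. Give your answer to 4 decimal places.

G(0) = C(-A)^{-1}B + D = -C A^{-1} B + D.
det A = -60, so A^{-1} = (1/-60)·adj(A) = [[-41/60, 4/15, 7/10], [-1/20, -1/5, 1/10], [-13/60, 2/15, 1/10]]
A^{-1} B = [79/30, -1/10, 17/30]^T
C A^{-1} B = 37/30
G(0) = D - C A^{-1} B = -2 - (37/30) = -97/30 ≈ -3.2333

-3.2333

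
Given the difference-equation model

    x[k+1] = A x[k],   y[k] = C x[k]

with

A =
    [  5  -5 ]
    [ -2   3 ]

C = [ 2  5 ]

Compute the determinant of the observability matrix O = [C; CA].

CA = [[0, 5]]
Observability matrix O = [C; CA] = [[2, 5], [0, 5]]
det(O) = 2·5 - 5·0 = 10 - 0 = 10
Since det(O) ≠ 0, rank(O) = 2 and the system is completely observable.

10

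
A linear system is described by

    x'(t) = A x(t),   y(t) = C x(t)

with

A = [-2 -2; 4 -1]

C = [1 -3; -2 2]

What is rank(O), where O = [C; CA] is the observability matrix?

CA = [[-14, 1], [12, 2]]
Observability matrix O = [C; CA] = [[1, -3], [-2, 2], [-14, 1], [12, 2]]
Take the 2×2 submatrix of O formed by rows 1, 2: [[1, -3], [-2, 2]]. Its determinant is 1·2 - (-3)·(-2) = 2 - 6 = -4 ≠ 0.
So rank(O) ≥ 2; since O has 2 columns, rank(O) = 2.
rank(O) = 2 = n, so the pair (A, C) is completely observable.

2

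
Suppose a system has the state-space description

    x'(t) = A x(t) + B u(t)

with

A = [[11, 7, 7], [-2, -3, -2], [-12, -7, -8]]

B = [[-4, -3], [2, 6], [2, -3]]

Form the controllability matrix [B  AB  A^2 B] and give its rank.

AB = [[-16, -12], [-2, -6], [18, 18]]
A^2B = [[-64, -48], [2, 6], [62, 42]]
Controllability matrix C = [B  AB  A^2B] = [[-4, -3, -16, -12, -64, -48], [2, 6, -2, -6, 2, 6], [2, -3, 18, 18, 62, 42]]
The rows r1, r2, r3 of C are linearly dependent: r1 + r2 + r3 = 0 (check each entry), so rank(C) ≤ 2.
The 2×2 minor from rows 1, 2, columns 1, 2 is (-4)·6 - (-3)·2 = -24 - (-6) = -18 ≠ 0, so rank(C) = 2.
rank(C) = 2 < n = 3, so the pair (A, B) is not completely controllable.

2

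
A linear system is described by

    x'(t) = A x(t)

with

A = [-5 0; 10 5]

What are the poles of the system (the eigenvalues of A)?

-5, 5

det(sI - A) = s^2 - (tr A)s + det A, with tr A = (-5) + 5 = 0 and det A = (-5)·5 - 0·10 = -25 - 0 = -25.
So p(s) = det(sI - A) = s^2 - 25.
Factor s^2 - 25: two numbers with sum 0 and product -25 are 5 and -5, so s^2 - 25 = (s - 5)(s + 5).
Hence p(s) = (s - 5) (s + 5), with roots -5, 5.
At least one eigenvalue has non-negative real part, so the system is not asymptotically stable.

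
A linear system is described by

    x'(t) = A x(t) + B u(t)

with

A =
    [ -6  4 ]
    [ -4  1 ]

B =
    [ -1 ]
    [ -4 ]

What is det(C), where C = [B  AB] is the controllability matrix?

-40

AB = [[-10], [0]]
Controllability matrix C = [B  AB] = [[-1, -10], [-4, 0]]
det(C) = (-1)·0 - (-10)·(-4) = 0 - 40 = -40
Since det(C) ≠ 0, rank(C) = 2 and the system is completely controllable.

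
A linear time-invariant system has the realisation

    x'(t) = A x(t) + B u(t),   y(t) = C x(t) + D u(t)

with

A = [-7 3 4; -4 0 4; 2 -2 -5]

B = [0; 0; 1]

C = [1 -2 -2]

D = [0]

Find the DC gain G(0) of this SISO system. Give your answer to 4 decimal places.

G(0) = C(-A)^{-1}B + D = -C A^{-1} B + D.
det A = -60, so A^{-1} = (1/-60)·adj(A) = [[-2/15, -7/60, -1/5], [1/5, -9/20, -1/5], [-2/15, 2/15, -1/5]]
A^{-1} B = [-1/5, -1/5, -1/5]^T
C A^{-1} B = 3/5
G(0) = D - C A^{-1} B = 0 - (3/5) = -3/5 ≈ -0.6000

-0.6000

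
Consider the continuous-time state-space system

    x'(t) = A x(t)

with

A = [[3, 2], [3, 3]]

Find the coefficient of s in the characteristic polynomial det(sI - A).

-6

For a 2×2 matrix, det(sI - A) = s^2 - (tr A)s + det A.
tr A = 6, det A = 3.
So p(s) = s^2 - 6s + 3.
The coefficient of s is -6.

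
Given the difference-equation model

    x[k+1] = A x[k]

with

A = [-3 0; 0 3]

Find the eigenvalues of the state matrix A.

det(zI - A) = z^2 - (tr A)z + det A, with tr A = (-3) + 3 = 0 and det A = (-3)·3 - 0·0 = -9 - 0 = -9.
So p(z) = det(zI - A) = z^2 - 9.
Factor z^2 - 9: two numbers with sum 0 and product -9 are 3 and -3, so z^2 - 9 = (z - 3)(z + 3).
Hence p(z) = (z - 3) (z + 3), with roots -3, 3.

-3, 3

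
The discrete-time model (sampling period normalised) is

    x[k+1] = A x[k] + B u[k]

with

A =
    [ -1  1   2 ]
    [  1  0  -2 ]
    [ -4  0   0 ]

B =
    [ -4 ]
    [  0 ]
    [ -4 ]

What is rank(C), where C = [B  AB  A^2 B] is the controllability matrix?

AB = [[-4], [4], [16]]
A^2B = [[40], [-36], [16]]
Controllability matrix C = [B  AB  A^2B] = [[-4, -4, 40], [0, 4, -36], [-4, 16, 16]]
det(C) = (-4)·(4·16 - (-36)·16) - (-4)·(0·16 - (-36)·(-4)) + 40·(0·16 - 4·(-4)) = (-4)·640 - (-4)·(-144) + 40·16 = -2496 ≠ 0, so rank(C) = 3.
rank(C) = 3 = n, so the pair (A, B) is completely controllable.

3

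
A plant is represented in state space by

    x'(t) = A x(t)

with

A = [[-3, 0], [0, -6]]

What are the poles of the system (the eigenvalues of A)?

-6, -3

det(sI - A) = s^2 - (tr A)s + det A, with tr A = (-3) + (-6) = -9 and det A = (-3)·(-6) - 0·0 = 18 - 0 = 18.
So p(s) = det(sI - A) = s^2 + 9s + 18.
Factor s^2 + 9s + 18: two numbers with sum -9 and product 18 are -3 and -6, so s^2 + 9s + 18 = (s + 3)(s + 6).
Hence p(s) = (s + 3) (s + 6), with roots -6, -3.
All eigenvalues have negative real part, so the system is asymptotically stable.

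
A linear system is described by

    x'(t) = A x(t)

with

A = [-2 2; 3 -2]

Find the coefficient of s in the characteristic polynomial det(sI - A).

4

For a 2×2 matrix, det(sI - A) = s^2 - (tr A)s + det A.
tr A = -4, det A = -2.
So p(s) = s^2 + 4s - 2.
The coefficient of s is 4.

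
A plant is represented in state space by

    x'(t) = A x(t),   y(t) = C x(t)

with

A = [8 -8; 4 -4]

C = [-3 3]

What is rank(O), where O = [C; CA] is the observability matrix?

1

CA = [[-12, 12]]
Observability matrix O = [C; CA] = [[-3, 3], [-12, 12]]
Every row of O is a scalar multiple of row 1 = [-3, 3] (multipliers 1, 4), so the rows span a one-dimensional space.
O ≠ 0, hence rank(O) = 1.
rank(O) = 1 < n = 2, so the pair (A, C) is not completely observable.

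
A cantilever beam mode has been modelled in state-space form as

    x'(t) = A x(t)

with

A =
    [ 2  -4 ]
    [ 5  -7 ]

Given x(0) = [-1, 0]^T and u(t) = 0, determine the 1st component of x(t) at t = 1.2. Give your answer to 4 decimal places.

det(sI - A) = s^2 - (tr A)s + det A, with tr A = 2 + (-7) = -5 and det A = 2·(-7) - (-4)·5 = -14 - (-20) = 6.
So p(s) = det(sI - A) = s^2 + 5s + 6.
Factor s^2 + 5s + 6: two numbers with sum -5 and product 6 are -2 and -3, so s^2 + 5s + 6 = (s + 2)(s + 3).
Hence p(s) = (s + 2) (s + 3), with roots -3, -2.
The eigenvalues -3, -2 are distinct and real, so A is diagonalisable and x(t) = e^{At} x(0) = V diag(e^{λ_i t}) V^{-1} x(0), where the columns of V are the eigenvectors.
λ = -3: A - (-3)I = [[5, -4], [5, -4]]. Row 1 gives 5·v1 + (-4)·v2 = 0, so take v_1 = [-4, -5]^T.
λ = -2: A - (-2)I = [[4, -4], [5, -5]]. Row 1 gives 4·v1 + (-4)·v2 = 0, so take v_2 = [1, 1]^T.
V = [v_1 v_2] = [[-4, 1], [-5, 1]] has det V = 1, so V^{-1} = adj(V)/det V = [[1, -1], [5, -4]].
Modal coordinates z(0) = V^{-1} x(0): 1·(-1) + (-1)·0 = -1; 5·(-1) + (-4)·0 = -5; so z(0) = [-1, -5]^T.
x_1(t) = Σ_i (v_i)_1 · z_i(0) · e^{λ_i t} (row 1 of V times the modal terms).
x_1(1.2) = (-4)·(-1)·e^{-3·1.2} + 1·(-5)·e^{-2·1.2} = 4·0.027324 + (-5)·0.090718 = -0.3443.

-0.3443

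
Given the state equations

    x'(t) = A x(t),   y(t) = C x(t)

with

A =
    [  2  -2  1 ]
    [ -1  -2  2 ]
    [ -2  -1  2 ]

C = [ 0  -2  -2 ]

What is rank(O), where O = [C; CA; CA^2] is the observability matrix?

3

CA = [[6, 6, -8]]
CA^2 = [[22, -16, 2]]
Observability matrix O = [C; CA; CA^2] = [[0, -2, -2], [6, 6, -8], [22, -16, 2]]
det(O) = 0·(6·2 - (-8)·(-16)) - (-2)·(6·2 - (-8)·22) + (-2)·(6·(-16) - 6·22) = 0·(-116) - (-2)·188 + (-2)·(-228) = 832 ≠ 0, so rank(O) = 3.
rank(O) = 3 = n, so the pair (A, C) is completely observable.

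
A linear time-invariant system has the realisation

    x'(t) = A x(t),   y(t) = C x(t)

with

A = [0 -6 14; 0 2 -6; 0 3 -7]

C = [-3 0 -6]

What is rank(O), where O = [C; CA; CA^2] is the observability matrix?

CA = [[0, 0, 0]]
CA^2 = [[0, 0, 0]]
Observability matrix O = [C; CA; CA^2] = [[-3, 0, -6], [0, 0, 0], [0, 0, 0]]
Every row of O is a scalar multiple of row 1 = [-3, 0, -6] (multipliers 1, 0, 0), so the rows span a one-dimensional space.
O ≠ 0, hence rank(O) = 1.
rank(O) = 1 < n = 3, so the pair (A, C) is not completely observable.

1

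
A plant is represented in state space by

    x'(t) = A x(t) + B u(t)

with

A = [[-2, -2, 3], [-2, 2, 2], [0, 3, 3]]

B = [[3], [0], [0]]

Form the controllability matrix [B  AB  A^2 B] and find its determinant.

AB = [[-6], [-6], [0]]
A^2B = [[24], [0], [-18]]
Controllability matrix C = [B  AB  A^2B] = [[3, -6, 24], [0, -6, 0], [0, 0, -18]]
Expanding along the first row, det(C) = 3·((-6)·(-18) - 0·0) - (-6)·(0·(-18) - 0·0) + 24·(0·0 - (-6)·0) = 3·108 - (-6)·0 + 24·0 = 324
Since det(C) ≠ 0, rank(C) = 3 and the system is completely controllable.

324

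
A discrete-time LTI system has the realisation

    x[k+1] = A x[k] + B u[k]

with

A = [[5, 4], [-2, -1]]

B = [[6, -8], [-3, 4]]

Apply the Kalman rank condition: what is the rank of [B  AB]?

AB = [[18, -24], [-9, 12]]
Controllability matrix C = [B  AB] = [[6, -8, 18, -24], [-3, 4, -9, 12]]
Every column of C is a scalar multiple of column 1 = [6, -3] (multipliers 1, -4/3, 3, -4), so the columns span a one-dimensional space.
C ≠ 0, hence rank(C) = 1.
rank(C) = 1 < n = 2, so the pair (A, B) is not completely controllable.

1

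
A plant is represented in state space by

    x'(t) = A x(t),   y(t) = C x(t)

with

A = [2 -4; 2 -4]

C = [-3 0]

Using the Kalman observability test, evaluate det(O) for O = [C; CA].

-36

CA = [[-6, 12]]
Observability matrix O = [C; CA] = [[-3, 0], [-6, 12]]
det(O) = (-3)·12 - 0·(-6) = -36 - 0 = -36
Since det(O) ≠ 0, rank(O) = 2 and the system is completely observable.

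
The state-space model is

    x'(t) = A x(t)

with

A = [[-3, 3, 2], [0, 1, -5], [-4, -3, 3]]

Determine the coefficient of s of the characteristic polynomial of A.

-16

Expand det(sI - A) for the 3×3 matrix.
p(s) = s^3 - s^2 - 16s - 104.
(Check: constant term = det(-A) = (-1)^3 det A = -104; coefficient of s^2 = -tr A = -1.)
The coefficient of s is -16.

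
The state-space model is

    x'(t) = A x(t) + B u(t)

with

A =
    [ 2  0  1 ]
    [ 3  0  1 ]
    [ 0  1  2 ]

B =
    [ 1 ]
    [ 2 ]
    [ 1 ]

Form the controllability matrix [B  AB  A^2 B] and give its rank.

3

AB = [[3], [4], [4]]
A^2B = [[10], [13], [12]]
Controllability matrix C = [B  AB  A^2B] = [[1, 3, 10], [2, 4, 13], [1, 4, 12]]
det(C) = 1·(4·12 - 13·4) - 3·(2·12 - 13·1) + 10·(2·4 - 4·1) = 1·(-4) - 3·11 + 10·4 = 3 ≠ 0, so rank(C) = 3.
rank(C) = 3 = n, so the pair (A, B) is completely controllable.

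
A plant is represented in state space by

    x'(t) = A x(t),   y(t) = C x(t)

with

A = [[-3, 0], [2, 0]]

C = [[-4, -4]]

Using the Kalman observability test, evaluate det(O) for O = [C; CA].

CA = [[4, 0]]
Observability matrix O = [C; CA] = [[-4, -4], [4, 0]]
det(O) = (-4)·0 - (-4)·4 = 0 - (-16) = 16
Since det(O) ≠ 0, rank(O) = 2 and the system is completely observable.

16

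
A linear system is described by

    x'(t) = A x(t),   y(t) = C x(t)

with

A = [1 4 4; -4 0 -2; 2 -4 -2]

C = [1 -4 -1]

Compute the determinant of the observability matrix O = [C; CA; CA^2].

444

CA = [[15, 8, 14]]
CA^2 = [[11, 4, 16]]
Observability matrix O = [C; CA; CA^2] = [[1, -4, -1], [15, 8, 14], [11, 4, 16]]
Expanding along the first row, det(O) = 1·(8·16 - 14·4) - (-4)·(15·16 - 14·11) + (-1)·(15·4 - 8·11) = 1·72 - (-4)·86 + (-1)·(-28) = 444
Since det(O) ≠ 0, rank(O) = 3 and the system is completely observable.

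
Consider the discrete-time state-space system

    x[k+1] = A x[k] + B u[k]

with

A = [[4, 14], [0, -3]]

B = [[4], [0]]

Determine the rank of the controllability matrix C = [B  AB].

AB = [[16], [0]]
Controllability matrix C = [B  AB] = [[4, 16], [0, 0]]
Every column of C is a scalar multiple of column 1 = [4, 0] (multipliers 1, 4), so the columns span a one-dimensional space.
C ≠ 0, hence rank(C) = 1.
rank(C) = 1 < n = 2, so the pair (A, B) is not completely controllable.

1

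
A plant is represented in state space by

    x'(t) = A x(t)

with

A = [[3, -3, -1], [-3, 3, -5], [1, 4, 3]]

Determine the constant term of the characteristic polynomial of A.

-90

Expand det(sI - A) for the 3×3 matrix.
p(s) = s^3 - 9s^2 + 39s - 90.
(Check: constant term = det(-A) = (-1)^3 det A = -90; coefficient of s^2 = -tr A = -9.)
The constant term is -90.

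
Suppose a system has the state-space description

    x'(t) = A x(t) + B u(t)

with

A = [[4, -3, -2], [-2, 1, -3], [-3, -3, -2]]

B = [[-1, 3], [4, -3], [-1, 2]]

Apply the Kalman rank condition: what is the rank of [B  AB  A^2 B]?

3

AB = [[-14, 17], [9, -15], [-7, -4]]
A^2B = [[-69, 121], [58, -37], [29, 2]]
Controllability matrix C = [B  AB  A^2B] = [[-1, 3, -14, 17, -69, 121], [4, -3, 9, -15, 58, -37], [-1, 2, -7, -4, 29, 2]]
Take the 3×3 submatrix of C formed by columns 1, 2, 3: [[-1, 3, -14], [4, -3, 9], [-1, 2, -7]]. Its determinant is (-1)·((-3)·(-7) - 9·2) - 3·(4·(-7) - 9·(-1)) + (-14)·(4·2 - (-3)·(-1)) = (-1)·3 - 3·(-19) + (-14)·5 = -16 ≠ 0.
So rank(C) ≥ 3; since C has 3 rows, rank(C) = 3.
rank(C) = 3 = n, so the pair (A, B) is completely controllable.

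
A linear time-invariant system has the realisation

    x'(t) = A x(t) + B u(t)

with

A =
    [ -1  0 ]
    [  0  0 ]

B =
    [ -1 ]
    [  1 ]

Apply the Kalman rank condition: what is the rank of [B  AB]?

AB = [[1], [0]]
Controllability matrix C = [B  AB] = [[-1, 1], [1, 0]]
det(C) = (-1)·0 - 1·1 = 0 - 1 = -1 ≠ 0, so rank(C) = 2.
rank(C) = 2 = n, so the pair (A, B) is completely controllable.

2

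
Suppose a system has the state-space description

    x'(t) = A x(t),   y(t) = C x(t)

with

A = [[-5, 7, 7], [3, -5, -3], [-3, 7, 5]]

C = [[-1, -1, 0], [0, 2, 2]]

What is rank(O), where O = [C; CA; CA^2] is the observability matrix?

CA = [[2, -2, -4], [0, 4, 4]]
CA^2 = [[-4, -4, 0], [0, 8, 8]]
Observability matrix O = [C; CA; CA^2] = [[-1, -1, 0], [0, 2, 2], [2, -2, -4], [0, 4, 4], [-4, -4, 0], [0, 8, 8]]
The columns c1, c2, c3 of O are linearly dependent: c1 - c2 + c3 = 0 (check each entry), so rank(O) ≤ 2.
The 2×2 minor from rows 1, 2, columns 1, 2 is (-1)·2 - (-1)·0 = -2 - 0 = -2 ≠ 0, so rank(O) = 2.
rank(O) = 2 < n = 3, so the pair (A, C) is not completely observable.

2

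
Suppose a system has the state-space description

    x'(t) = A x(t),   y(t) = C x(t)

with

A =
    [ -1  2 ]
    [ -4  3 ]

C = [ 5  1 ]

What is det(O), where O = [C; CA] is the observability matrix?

CA = [[-9, 13]]
Observability matrix O = [C; CA] = [[5, 1], [-9, 13]]
det(O) = 5·13 - 1·(-9) = 65 - (-9) = 74
Since det(O) ≠ 0, rank(O) = 2 and the system is completely observable.

74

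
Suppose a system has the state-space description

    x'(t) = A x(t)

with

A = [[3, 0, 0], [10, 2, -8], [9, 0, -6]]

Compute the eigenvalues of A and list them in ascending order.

det(sI - A) = s^3 - (tr A)s^2 + (M11 + M22 + M33)s - det A, where Mii is the 2×2 principal minor of A obtained by deleting row i and column i.
tr A = 3 + 2 + (-6) = -1; M11 = 2·(-6) - (-8)·0 = -12 - 0 = -12; M22 = 3·(-6) - 0·9 = -18 - 0 = -18; M33 = 3·2 - 0·10 = 6 - 0 = 6; sum of minors = -24.
det A = 3·(2·(-6) - (-8)·0) - 0·(10·(-6) - (-8)·9) + 0·(10·0 - 2·9) = 3·(-12) - 0·12 + 0·(-18) = -36.
So p(s) = det(sI - A) = s^3 + s^2 - 24s + 36.
Rational-root test: any integer root divides 36. Testing small divisors, s = 2 works: p(2) = 8 + 4 + (-48) + 36 = 0, so (s - 2) is a factor.
Dividing, p(s) = (s - 2)(s^2 + 3s - 18).
Factor s^2 + 3s - 18: two numbers with sum -3 and product -18 are 3 and -6, so s^2 + 3s - 18 = (s - 3)(s + 6).
Hence p(s) = (s - 3) (s - 2) (s + 6), with roots -6, 2, 3.
At least one eigenvalue has non-negative real part, so the system is not asymptotically stable.

-6, 2, 3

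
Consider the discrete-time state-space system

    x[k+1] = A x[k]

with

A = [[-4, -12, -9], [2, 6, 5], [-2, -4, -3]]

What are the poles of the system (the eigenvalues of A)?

det(zI - A) = z^3 - (tr A)z^2 + (M11 + M22 + M33)z - det A, where Mii is the 2×2 principal minor of A obtained by deleting row i and column i.
tr A = (-4) + 6 + (-3) = -1; M11 = 6·(-3) - 5·(-4) = -18 - (-20) = 2; M22 = (-4)·(-3) - (-9)·(-2) = 12 - 18 = -6; M33 = (-4)·6 - (-12)·2 = -24 - (-24) = 0; sum of minors = -4.
det A = (-4)·(6·(-3) - 5·(-4)) - (-12)·(2·(-3) - 5·(-2)) + (-9)·(2·(-4) - 6·(-2)) = (-4)·2 - (-12)·4 + (-9)·4 = 4.
So p(z) = det(zI - A) = z^3 + z^2 - 4z - 4.
Rational-root test: any integer root divides -4. Testing small divisors, z = -1 works: p(-1) = -1 + 1 + 4 + (-4) = 0, so (z + 1) is a factor.
Dividing, p(z) = (z + 1)(z^2 - 4).
Factor z^2 - 4: two numbers with sum 0 and product -4 are 2 and -2, so z^2 - 4 = (z - 2)(z + 2).
Hence p(z) = (z - 2) (z + 1) (z + 2), with roots -2, -1, 2.

-2, -1, 2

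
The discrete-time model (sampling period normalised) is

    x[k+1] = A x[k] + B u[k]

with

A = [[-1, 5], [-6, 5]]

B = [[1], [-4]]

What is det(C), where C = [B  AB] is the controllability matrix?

-110

AB = [[-21], [-26]]
Controllability matrix C = [B  AB] = [[1, -21], [-4, -26]]
det(C) = 1·(-26) - (-21)·(-4) = -26 - 84 = -110
Since det(C) ≠ 0, rank(C) = 2 and the system is completely controllable.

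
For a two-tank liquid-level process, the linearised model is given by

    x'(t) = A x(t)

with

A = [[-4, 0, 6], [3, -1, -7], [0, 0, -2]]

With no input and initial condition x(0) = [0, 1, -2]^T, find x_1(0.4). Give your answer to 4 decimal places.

-1.4846

det(sI - A) = s^3 - (tr A)s^2 + (M11 + M22 + M33)s - det A, where Mii is the 2×2 principal minor of A obtained by deleting row i and column i.
tr A = (-4) + (-1) + (-2) = -7; M11 = (-1)·(-2) - (-7)·0 = 2 - 0 = 2; M22 = (-4)·(-2) - 6·0 = 8 - 0 = 8; M33 = (-4)·(-1) - 0·3 = 4 - 0 = 4; sum of minors = 14.
det A = (-4)·((-1)·(-2) - (-7)·0) - 0·(3·(-2) - (-7)·0) + 6·(3·0 - (-1)·0) = (-4)·2 - 0·(-6) + 6·0 = -8.
So p(s) = det(sI - A) = s^3 + 7s^2 + 14s + 8.
Rational-root test: any integer root divides 8. Testing small divisors, s = -1 works: p(-1) = -1 + 7 + (-14) + 8 = 0, so (s + 1) is a factor.
Dividing, p(s) = (s + 1)(s^2 + 6s + 8).
Factor s^2 + 6s + 8: two numbers with sum -6 and product 8 are -2 and -4, so s^2 + 6s + 8 = (s + 2)(s + 4).
Hence p(s) = (s + 1) (s + 2) (s + 4), with roots -4, -2, -1.
The eigenvalues -4, -2, -1 are distinct and real, so A is diagonalisable and x(t) = e^{At} x(0) = V diag(e^{λ_i t}) V^{-1} x(0), where the columns of V are the eigenvectors.
λ = -4: A - (-4)I = [[0, 0, 6], [3, 3, -7], [0, 0, 2]]. v must be orthogonal to every row; (row 1) × (row 2) = [-18, 18, 0], so take v_1 = [1, -1, 0]^T.
λ = -2: A - (-2)I = [[-2, 0, 6], [3, 1, -7], [0, 0, 0]]. v must be orthogonal to every row; (row 1) × (row 2) = [-6, 4, -2], so take v_2 = [3, -2, 1]^T.
λ = -1: A - (-1)I = [[-3, 0, 6], [3, 0, -7], [0, 0, -1]]. v must be orthogonal to every row; (row 1) × (row 2) = [0, -3, 0], so take v_3 = [0, 1, 0]^T.
V = [v_1 v_2 v_3] = [[1, 3, 0], [-1, -2, 1], [0, 1, 0]] has det V = -1, so V^{-1} = adj(V)/det V = [[1, 0, -3], [0, 0, 1], [1, 1, -1]].
Modal coordinates z(0) = V^{-1} x(0): 1·0 + 0·1 + (-3)·(-2) = 6; 0·0 + 0·1 + 1·(-2) = -2; 1·0 + 1·1 + (-1)·(-2) = 3; so z(0) = [6, -2, 3]^T.
x_1(t) = Σ_i (v_i)_1 · z_i(0) · e^{λ_i t} (row 1 of V times the modal terms).
x_1(0.4) = 1·6·e^{-4·0.4} + 3·(-2)·e^{-2·0.4} + 0·3·e^{-1·0.4} = 6·0.201897 + (-6)·0.449329 + 0·0.670320 = -1.4846.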